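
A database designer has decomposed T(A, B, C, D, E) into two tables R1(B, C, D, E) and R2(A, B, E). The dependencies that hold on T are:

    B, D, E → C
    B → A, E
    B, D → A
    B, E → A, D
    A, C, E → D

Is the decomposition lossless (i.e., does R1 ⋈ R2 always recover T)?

Yes

Common attributes: R1 ∩ R2 = {B, E}.
Closure of {B, E}: B → A, E applies, adding A; B, E → A, D applies, adding D; B, D, E → C applies, adding C. So (B, E)⁺ = {A, B, C, D, E}.
This closure contains every attribute of R1, so R1 ∩ R2 → R1. The join is lossless.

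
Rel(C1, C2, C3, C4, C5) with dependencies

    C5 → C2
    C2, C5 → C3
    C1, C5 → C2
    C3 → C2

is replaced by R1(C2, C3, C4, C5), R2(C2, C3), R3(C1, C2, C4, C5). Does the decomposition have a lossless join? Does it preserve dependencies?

lossless and dependency-preserving

Lossless test (chase): Rows 1 and 3 agree on C2, C5; apply C2, C5→C3 and equate their C3 entries. Row 3 is now all distinguished symbols — the join is lossless.
Dependency preservation: every FD's attributes lie within a single fragment, so each can be enforced locally — preserved.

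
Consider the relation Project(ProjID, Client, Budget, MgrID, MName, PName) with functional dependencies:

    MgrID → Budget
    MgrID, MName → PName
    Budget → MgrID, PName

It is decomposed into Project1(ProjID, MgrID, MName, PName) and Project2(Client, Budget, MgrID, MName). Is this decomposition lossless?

No

Common attributes: Project1 ∩ Project2 = {MgrID, MName}.
Closure of {MgrID, MName}: MgrID → Budget applies, adding Budget; MgrID, MName → PName applies, adding PName. So (MgrID, MName)⁺ = {Budget, MgrID, MName, PName}.
The closure contains neither all of Project1 = {ProjID, MgrID, MName, PName} nor all of Project2 = {Client, Budget, MgrID, MName}, so the common attributes are not a superkey of either fragment. The join is lossy.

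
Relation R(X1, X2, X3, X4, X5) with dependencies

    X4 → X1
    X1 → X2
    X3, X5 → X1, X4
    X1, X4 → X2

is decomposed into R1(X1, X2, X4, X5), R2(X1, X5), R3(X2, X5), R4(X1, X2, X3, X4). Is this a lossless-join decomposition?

Chase test. Columns are X1, X2, X3, X4, X5; row i has aⱼ where attribute j ∈ Ri, else bᵢⱼ.
Initial tableau (one row per fragment):
  row 1: a1 a2 b13 a4 a5
  row 2: a1 b22 b23 b24 a5
  row 3: b31 a2 b33 b34 a5
  row 4: a1 a2 a3 a4 b45
Rows 1 and 2 agree on X1; apply X1→X2 and equate their X2 entries.
No row becomes fully distinguished — the join is lossy.

No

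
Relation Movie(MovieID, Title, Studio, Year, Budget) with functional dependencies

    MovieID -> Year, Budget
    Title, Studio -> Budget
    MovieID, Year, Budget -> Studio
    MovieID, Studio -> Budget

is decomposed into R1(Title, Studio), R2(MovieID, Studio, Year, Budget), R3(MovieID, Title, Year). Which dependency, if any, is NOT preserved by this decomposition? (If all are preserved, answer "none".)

Title, Studio -> Budget

Check Title, Studio → Budget: no single fragment contains all of {Title, Studio, Budget}, and the restricted closure of {Title, Studio} across the fragments never reaches {Budget}.
MovieID → Year, Budget is preserved.
MovieID, Year, Budget → Studio is preserved.
MovieID, Studio → Budget is preserved.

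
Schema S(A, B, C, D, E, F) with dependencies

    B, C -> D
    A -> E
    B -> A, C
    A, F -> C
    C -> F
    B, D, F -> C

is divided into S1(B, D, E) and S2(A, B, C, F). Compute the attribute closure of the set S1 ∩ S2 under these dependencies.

S1 ∩ S2 = {B}.
B → A, C applies, adding A, C
C → F applies, adding F
B, C → D applies, adding D
A → E applies, adding E
Closure: {A, B, C, D, E, F}.

A, B, C, D, E, F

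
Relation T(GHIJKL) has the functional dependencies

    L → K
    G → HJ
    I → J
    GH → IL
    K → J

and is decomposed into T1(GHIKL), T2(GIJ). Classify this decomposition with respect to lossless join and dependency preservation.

Lossless test: (GI)⁺ = {GHIJKL}, which contains all of one fragment — lossless.
Dependency preservation: the restricted closure of {K} across the fragments never reaches {J}, so K → J cannot be enforced without a join — not preserved.

lossless but not dependency-preserving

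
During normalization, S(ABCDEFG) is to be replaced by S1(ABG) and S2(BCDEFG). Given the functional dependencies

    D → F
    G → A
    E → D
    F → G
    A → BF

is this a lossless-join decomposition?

Yes

Common attributes: S1 ∩ S2 = {BG}.
Closure of {BG}: G → A applies, adding A; A → BF applies, adding F. So (BG)⁺ = {ABFG}.
This closure contains every attribute of S1, so S1 ∩ S2 → S1. The join is lossless.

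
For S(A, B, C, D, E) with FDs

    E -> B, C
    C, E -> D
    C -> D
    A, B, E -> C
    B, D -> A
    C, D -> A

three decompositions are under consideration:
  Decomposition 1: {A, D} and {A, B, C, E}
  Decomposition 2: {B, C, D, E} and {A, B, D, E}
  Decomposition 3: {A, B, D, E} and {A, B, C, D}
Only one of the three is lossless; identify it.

Decomposition 1: common = {A}, closure = {A} → lossy.
Decomposition 2: common = {B, D, E}, closure = {A, B, C, D, E} → lossless.
Decomposition 3: common = {A, B, D}, closure = {A, B, D} → lossy.

Decomposition 2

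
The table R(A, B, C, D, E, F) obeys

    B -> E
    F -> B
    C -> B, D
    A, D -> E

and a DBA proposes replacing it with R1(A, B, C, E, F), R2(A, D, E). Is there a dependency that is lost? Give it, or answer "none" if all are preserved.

C -> B, D

Check C → B, D: no single fragment contains all of {B, C, D}, and the restricted closure of {C} across the fragments never reaches {B, D}.
B → E is preserved.
F → B is preserved.
A, D → E is preserved.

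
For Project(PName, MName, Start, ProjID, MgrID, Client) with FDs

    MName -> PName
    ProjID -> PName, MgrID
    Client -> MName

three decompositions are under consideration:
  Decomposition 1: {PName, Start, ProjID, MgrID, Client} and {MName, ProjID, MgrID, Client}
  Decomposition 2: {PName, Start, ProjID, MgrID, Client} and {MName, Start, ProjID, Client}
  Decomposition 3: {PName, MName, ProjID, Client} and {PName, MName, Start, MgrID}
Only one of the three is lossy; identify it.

Decomposition 1: common = {ProjID, MgrID, Client}, closure = {PName, MName, ProjID, MgrID, Client} → lossless.
Decomposition 2: common = {Start, ProjID, Client}, closure = {PName, MName, Start, ProjID, MgrID, Client} → lossless.
Decomposition 3: common = {PName, MName}, closure = {PName, MName} → lossy.

Decomposition 3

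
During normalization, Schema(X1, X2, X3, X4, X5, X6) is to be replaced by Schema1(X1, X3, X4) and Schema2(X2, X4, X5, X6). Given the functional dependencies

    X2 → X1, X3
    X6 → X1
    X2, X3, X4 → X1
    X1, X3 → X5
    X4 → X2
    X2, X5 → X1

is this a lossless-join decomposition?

Common attributes: Schema1 ∩ Schema2 = {X4}.
Closure of {X4}: X4 → X2 applies, adding X2; X2 → X1, X3 applies, adding X1, X3; X1, X3 → X5 applies, adding X5. So (X4)⁺ = {X1, X2, X3, X4, X5}.
This closure contains every attribute of Schema1, so Schema1 ∩ Schema2 → Schema1. The join is lossless.

Yes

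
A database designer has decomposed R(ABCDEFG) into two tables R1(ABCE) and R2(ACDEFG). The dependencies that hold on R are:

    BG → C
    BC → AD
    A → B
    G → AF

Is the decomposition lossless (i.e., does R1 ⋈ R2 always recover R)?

Common attributes: R1 ∩ R2 = {ACE}.
Closure of {ACE}: A → B applies, adding B; BC → AD applies, adding D. So (ACE)⁺ = {ABCDE}.
This closure contains every attribute of R1, so R1 ∩ R2 → R1. The join is lossless.

Yes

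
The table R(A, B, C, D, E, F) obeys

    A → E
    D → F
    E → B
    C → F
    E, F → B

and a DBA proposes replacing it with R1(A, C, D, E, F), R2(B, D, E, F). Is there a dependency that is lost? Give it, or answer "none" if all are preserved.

A → E lies within R1.
D → F lies within R1.
E → B lies within R2.
C → F lies within R1.
E, F → B lies within R2.
Every dependency is enforceable on the fragments, so the decomposition is dependency-preserving.

none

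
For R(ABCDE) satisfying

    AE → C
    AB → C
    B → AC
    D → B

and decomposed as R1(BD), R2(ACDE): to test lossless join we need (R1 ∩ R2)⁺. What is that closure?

ABCD

R1 ∩ R2 = {D}.
D → B applies, adding B
B → AC applies, adding AC
Closure: {ABCD}.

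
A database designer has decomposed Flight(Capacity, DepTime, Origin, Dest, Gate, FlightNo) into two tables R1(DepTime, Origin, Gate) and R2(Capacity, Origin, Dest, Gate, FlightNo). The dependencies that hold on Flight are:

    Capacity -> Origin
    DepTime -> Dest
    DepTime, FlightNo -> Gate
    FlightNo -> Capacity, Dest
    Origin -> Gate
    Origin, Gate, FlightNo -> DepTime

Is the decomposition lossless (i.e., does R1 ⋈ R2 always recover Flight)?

No

Common attributes: R1 ∩ R2 = {Origin, Gate}.
No dependency enlarges {Origin, Gate}, so (Origin, Gate)⁺ = {Origin, Gate}.
The closure contains neither all of R1 = {DepTime, Origin, Gate} nor all of R2 = {Capacity, Origin, Dest, Gate, FlightNo}, so the common attributes are not a superkey of either fragment. The join is lossy.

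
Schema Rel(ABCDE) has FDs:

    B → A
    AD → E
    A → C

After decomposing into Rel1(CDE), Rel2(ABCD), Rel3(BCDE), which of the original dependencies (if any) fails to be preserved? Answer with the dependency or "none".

Check AD → E: no single fragment contains all of {ADE}, and the restricted closure of {AD} across the fragments never reaches {E}.
B → A is preserved.
A → C is preserved.

AD → E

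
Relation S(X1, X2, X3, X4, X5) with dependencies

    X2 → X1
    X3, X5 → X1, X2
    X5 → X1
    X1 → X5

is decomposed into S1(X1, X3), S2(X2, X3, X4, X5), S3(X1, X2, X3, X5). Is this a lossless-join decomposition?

Chase test. Columns are X1, X2, X3, X4, X5; row i has aⱼ where attribute j ∈ Si, else bᵢⱼ.
Initial tableau (one row per fragment):
  row 1: a1 b12 a3 b14 b15
  row 2: b21 a2 a3 a4 a5
  row 3: a1 a2 a3 b34 a5
Rows 2 and 3 agree on X2; apply X2→X1 and equate their X1 entries.
Rows 1 and 2 agree on X1; apply X1→X5 and equate their X5 entries.
Rows 1 and 2 agree on X3, X5; apply X3, X5→X1, X2 and equate their X1, X2 entries.
Row 2 is now all distinguished symbols — the join is lossless.

Yes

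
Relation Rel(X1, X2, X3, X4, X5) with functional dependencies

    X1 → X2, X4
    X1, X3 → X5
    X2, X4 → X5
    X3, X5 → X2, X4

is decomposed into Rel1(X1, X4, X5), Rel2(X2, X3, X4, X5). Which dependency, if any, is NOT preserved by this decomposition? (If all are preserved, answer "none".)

X1 → X2, X4

Check X1 → X2, X4: no single fragment contains all of {X1, X2, X4}, and the restricted closure of {X1} across the fragments never reaches {X2, X4}.
X1, X3 → X5 is preserved.
X2, X4 → X5 is preserved.
X3, X5 → X2, X4 is preserved.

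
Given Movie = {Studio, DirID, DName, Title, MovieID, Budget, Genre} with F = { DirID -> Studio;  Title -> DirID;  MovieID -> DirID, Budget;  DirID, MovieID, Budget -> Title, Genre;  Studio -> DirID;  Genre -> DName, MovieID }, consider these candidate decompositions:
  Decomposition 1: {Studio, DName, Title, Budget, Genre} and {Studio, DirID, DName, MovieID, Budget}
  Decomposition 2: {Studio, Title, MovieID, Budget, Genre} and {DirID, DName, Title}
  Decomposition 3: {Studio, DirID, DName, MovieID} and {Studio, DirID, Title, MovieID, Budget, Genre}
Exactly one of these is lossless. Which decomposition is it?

Decomposition 3

Decomposition 1: common = {Studio, DName, Budget}, closure = {Studio, DirID, DName, Budget} → lossy.
Decomposition 2: common = {Title}, closure = {Studio, DirID, Title} → lossy.
Decomposition 3: common = {Studio, DirID, MovieID}, closure = {Studio, DirID, DName, Title, MovieID, Budget, Genre} → lossless.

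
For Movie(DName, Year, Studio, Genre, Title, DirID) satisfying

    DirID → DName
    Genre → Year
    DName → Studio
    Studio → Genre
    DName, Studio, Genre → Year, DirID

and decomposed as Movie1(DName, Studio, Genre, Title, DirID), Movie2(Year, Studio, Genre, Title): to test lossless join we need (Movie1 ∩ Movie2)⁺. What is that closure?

Movie1 ∩ Movie2 = {Studio, Genre, Title}.
Genre → Year applies, adding Year
Closure: {Year, Studio, Genre, Title}.

Year, Studio, Genre, Title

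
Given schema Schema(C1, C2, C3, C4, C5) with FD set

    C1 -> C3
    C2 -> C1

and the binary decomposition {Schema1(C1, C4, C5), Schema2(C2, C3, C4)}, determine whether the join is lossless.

Common attributes: Schema1 ∩ Schema2 = {C4}.
No dependency enlarges {C4}, so (C4)⁺ = {C4}.
The closure contains neither all of Schema1 = {C1, C4, C5} nor all of Schema2 = {C2, C3, C4}, so the common attributes are not a superkey of either fragment. The join is lossy.

No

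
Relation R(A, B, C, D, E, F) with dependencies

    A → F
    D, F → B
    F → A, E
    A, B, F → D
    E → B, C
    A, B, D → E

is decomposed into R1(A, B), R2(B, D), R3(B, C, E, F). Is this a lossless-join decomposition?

Chase test. Columns are A, B, C, D, E, F; row i has aⱼ where attribute j ∈ Ri, else bᵢⱼ.
Initial tableau (one row per fragment):
  row 1: a1 a2 b13 b14 b15 b16
  row 2: b21 a2 b23 a4 b25 b26
  row 3: b31 a2 a3 b34 a5 a6
No row becomes fully distinguished — the join is lossy.

No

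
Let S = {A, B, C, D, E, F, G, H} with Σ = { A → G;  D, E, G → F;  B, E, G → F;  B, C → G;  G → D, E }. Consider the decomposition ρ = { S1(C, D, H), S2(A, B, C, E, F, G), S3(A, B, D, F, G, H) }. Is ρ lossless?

No

Chase test. Columns are A, B, C, D, E, F, G, H; row i has aⱼ where attribute j ∈ Si, else bᵢⱼ.
Initial tableau (one row per fragment):
  row 1: b11 b12 a3 a4 b15 b16 b17 a8
  row 2: a1 a2 a3 b24 a5 a6 a7 b28
  row 3: a1 a2 b33 a4 b35 a6 a7 a8
Rows 2 and 3 agree on G; apply G→D, E and equate their D, E entries.
No row becomes fully distinguished — the join is lossy.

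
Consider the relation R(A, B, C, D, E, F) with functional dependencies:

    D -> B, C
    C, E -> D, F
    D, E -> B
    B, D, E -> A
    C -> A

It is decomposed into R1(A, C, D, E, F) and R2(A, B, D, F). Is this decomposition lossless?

Yes

Common attributes: R1 ∩ R2 = {A, D, F}.
Closure of {A, D, F}: D → B, C applies, adding B, C. So (A, D, F)⁺ = {A, B, C, D, F}.
This closure contains every attribute of R2, so R1 ∩ R2 → R2. The join is lossless.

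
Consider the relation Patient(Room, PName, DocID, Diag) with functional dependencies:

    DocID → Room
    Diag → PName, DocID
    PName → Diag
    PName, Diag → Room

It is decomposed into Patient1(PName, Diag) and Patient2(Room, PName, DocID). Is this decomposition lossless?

Yes

Common attributes: Patient1 ∩ Patient2 = {PName}.
Closure of {PName}: PName → Diag applies, adding Diag; PName, Diag → Room applies, adding Room; Diag → PName, DocID applies, adding DocID. So (PName)⁺ = {Room, PName, DocID, Diag}.
This closure contains every attribute of Patient1, so Patient1 ∩ Patient2 → Patient1. The join is lossless.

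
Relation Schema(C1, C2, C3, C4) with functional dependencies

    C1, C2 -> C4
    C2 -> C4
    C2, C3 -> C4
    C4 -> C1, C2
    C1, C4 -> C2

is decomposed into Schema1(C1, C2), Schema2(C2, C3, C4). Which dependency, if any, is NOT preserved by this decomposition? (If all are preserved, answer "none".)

none

C1, C2 → C4: restricted closure across fragments reaches C4.
C2 → C4 lies within Schema2.
C2, C3 → C4 lies within Schema2.
C4 → C1, C2: restricted closure across fragments reaches C1, C2.
C1, C4 → C2: restricted closure across fragments reaches C2.
Every dependency is enforceable on the fragments, so the decomposition is dependency-preserving.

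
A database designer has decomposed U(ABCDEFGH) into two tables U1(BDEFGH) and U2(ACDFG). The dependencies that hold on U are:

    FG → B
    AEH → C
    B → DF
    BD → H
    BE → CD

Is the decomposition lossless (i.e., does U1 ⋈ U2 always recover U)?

No

Common attributes: U1 ∩ U2 = {DFG}.
Closure of {DFG}: FG → B applies, adding B; BD → H applies, adding H. So (DFG)⁺ = {BDFGH}.
The closure contains neither all of U1 = {BDEFGH} nor all of U2 = {ACDFG}, so the common attributes are not a superkey of either fragment. The join is lossy.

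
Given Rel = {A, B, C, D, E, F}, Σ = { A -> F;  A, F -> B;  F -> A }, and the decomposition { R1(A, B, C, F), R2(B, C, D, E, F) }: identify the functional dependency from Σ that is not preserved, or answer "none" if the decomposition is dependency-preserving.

A → F lies within R1.
A, F → B lies within R1.
F → A lies within R1.
Every dependency is enforceable on the fragments, so the decomposition is dependency-preserving.

none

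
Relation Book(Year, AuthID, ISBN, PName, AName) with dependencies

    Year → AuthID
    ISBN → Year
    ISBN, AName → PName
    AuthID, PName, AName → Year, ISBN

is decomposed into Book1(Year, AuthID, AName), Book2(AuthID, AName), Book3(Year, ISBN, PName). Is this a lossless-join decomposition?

Chase test. Columns are Year, AuthID, ISBN, PName, AName; row i has aⱼ where attribute j ∈ Booki, else bᵢⱼ.
Initial tableau (one row per fragment):
  row 1: a1 a2 b13 b14 a5
  row 2: b21 a2 b23 b24 a5
  row 3: a1 b32 a3 a4 b35
Rows 1 and 3 agree on Year; apply Year→AuthID and equate their AuthID entries.
No row becomes fully distinguished — the join is lossy.

No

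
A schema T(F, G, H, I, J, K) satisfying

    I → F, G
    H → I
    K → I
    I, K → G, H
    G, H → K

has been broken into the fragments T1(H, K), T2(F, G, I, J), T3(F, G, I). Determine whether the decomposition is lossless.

Chase test. Columns are F, G, H, I, J, K; row i has aⱼ where attribute j ∈ Ti, else bᵢⱼ.
Initial tableau (one row per fragment):
  row 1: b11 b12 a3 b14 b15 a6
  row 2: a1 a2 b23 a4 a5 b26
  row 3: a1 a2 b33 a4 b35 b36
No row becomes fully distinguished — the join is lossy.

No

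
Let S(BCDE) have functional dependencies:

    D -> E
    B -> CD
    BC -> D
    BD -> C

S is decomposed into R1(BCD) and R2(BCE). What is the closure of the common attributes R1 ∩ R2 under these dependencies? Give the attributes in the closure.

R1 ∩ R2 = {BC}.
B → CD applies, adding D
D → E applies, adding E
Closure: {BCDE}.

BCDE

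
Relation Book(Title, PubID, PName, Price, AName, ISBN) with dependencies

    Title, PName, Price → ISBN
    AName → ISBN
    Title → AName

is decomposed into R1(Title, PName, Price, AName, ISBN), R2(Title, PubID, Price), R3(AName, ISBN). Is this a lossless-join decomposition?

Chase test. Columns are Title, PubID, PName, Price, AName, ISBN; row i has aⱼ where attribute j ∈ Ri, else bᵢⱼ.
Initial tableau (one row per fragment):
  row 1: a1 b12 a3 a4 a5 a6
  row 2: a1 a2 b23 a4 b25 b26
  row 3: b31 b32 b33 b34 a5 a6
Rows 1 and 2 agree on Title; apply Title→AName and equate their AName entries.
Rows 1 and 2 agree on AName; apply AName→ISBN and equate their ISBN entries.
No row becomes fully distinguished — the join is lossy.

No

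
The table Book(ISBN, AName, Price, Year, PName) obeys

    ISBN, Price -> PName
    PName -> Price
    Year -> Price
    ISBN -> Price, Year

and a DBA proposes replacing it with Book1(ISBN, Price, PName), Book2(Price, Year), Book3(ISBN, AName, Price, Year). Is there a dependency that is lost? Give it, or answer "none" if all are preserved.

ISBN, Price → PName lies within Book1.
PName → Price lies within Book1.
Year → Price lies within Book2.
ISBN → Price, Year lies within Book3.
Every dependency is enforceable on the fragments, so the decomposition is dependency-preserving.

none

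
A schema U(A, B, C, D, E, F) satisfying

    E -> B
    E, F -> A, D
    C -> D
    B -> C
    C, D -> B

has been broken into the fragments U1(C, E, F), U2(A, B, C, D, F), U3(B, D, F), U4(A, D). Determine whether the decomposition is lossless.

No

Chase test. Columns are A, B, C, D, E, F; row i has aⱼ where attribute j ∈ Ui, else bᵢⱼ.
Initial tableau (one row per fragment):
  row 1: b11 b12 a3 b14 a5 a6
  row 2: a1 a2 a3 a4 b25 a6
  row 3: b31 a2 b33 a4 b35 a6
  row 4: a1 b42 b43 a4 b45 b46
Rows 1 and 2 agree on C; apply C→D and equate their D entries.
Rows 2 and 3 agree on B; apply B→C and equate their C entries.
Rows 1 and 2 agree on C, D; apply C, D→B and equate their B entries.
No row becomes fully distinguished — the join is lossy.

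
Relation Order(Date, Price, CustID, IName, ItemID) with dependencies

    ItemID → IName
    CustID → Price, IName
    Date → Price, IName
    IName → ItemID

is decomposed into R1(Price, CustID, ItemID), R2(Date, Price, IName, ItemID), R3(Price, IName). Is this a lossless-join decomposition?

Chase test. Columns are Date, Price, CustID, IName, ItemID; row i has aⱼ where attribute j ∈ Ri, else bᵢⱼ.
Initial tableau (one row per fragment):
  row 1: b11 a2 a3 b14 a5
  row 2: a1 a2 b23 a4 a5
  row 3: b31 a2 b33 a4 b35
Rows 1 and 2 agree on ItemID; apply ItemID→IName and equate their IName entries.
Rows 1 and 3 agree on IName; apply IName→ItemID and equate their ItemID entries.
No row becomes fully distinguished — the join is lossy.

No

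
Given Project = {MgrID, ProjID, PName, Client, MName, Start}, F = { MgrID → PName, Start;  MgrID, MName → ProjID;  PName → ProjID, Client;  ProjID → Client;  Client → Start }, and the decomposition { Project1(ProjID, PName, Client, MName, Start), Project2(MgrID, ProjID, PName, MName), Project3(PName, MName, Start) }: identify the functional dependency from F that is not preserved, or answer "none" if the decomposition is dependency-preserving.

MgrID → PName, Start: restricted closure across fragments reaches PName, Start.
MgrID, MName → ProjID lies within Project2.
PName → ProjID, Client lies within Project1.
ProjID → Client lies within Project1.
Client → Start lies within Project1.
Every dependency is enforceable on the fragments, so the decomposition is dependency-preserving.

none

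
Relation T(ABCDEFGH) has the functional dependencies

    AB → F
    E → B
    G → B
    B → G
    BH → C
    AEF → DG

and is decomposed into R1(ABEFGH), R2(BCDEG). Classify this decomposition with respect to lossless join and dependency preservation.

lossy and not dependency-preserving

Lossless test: (BEG)⁺ = {BEG}, which is a superkey of neither fragment — lossy.
Dependency preservation: the restricted closure of {BH} across the fragments never reaches {C}, so BH → C cannot be enforced without a join — not preserved.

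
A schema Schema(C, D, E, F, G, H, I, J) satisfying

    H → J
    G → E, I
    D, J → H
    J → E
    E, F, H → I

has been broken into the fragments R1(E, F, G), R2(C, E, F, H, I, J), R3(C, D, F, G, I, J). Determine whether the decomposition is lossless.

No

Chase test. Columns are C, D, E, F, G, H, I, J; row i has aⱼ where attribute j ∈ Ri, else bᵢⱼ.
Initial tableau (one row per fragment):
  row 1: b11 b12 a3 a4 a5 b16 b17 b18
  row 2: a1 b22 a3 a4 b25 a6 a7 a8
  row 3: a1 a2 b33 a4 a5 b36 a7 a8
Rows 1 and 3 agree on G; apply G→E, I and equate their E, I entries.
No row becomes fully distinguished — the join is lossy.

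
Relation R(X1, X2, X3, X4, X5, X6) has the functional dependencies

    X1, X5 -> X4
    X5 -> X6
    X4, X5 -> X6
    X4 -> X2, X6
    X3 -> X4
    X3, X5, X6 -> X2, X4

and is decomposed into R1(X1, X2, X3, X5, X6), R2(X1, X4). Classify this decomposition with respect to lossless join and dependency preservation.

Lossless test: (X1)⁺ = {X1}, which is a superkey of neither fragment — lossy.
Dependency preservation: the restricted closure of {X1, X5} across the fragments never reaches {X4}, so X1, X5 → X4 cannot be enforced without a join — not preserved.

lossy and not dependency-preserving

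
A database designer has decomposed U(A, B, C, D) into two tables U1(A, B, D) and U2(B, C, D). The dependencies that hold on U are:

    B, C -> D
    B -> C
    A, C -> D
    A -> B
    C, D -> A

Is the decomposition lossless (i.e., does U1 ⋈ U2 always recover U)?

Yes

Common attributes: U1 ∩ U2 = {B, D}.
Closure of {B, D}: B → C applies, adding C; C, D → A applies, adding A. So (B, D)⁺ = {A, B, C, D}.
This closure contains every attribute of U1, so U1 ∩ U2 → U1. The join is lossless.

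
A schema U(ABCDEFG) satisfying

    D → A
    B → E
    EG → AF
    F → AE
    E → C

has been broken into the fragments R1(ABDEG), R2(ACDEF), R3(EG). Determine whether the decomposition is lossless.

Chase test. Columns are ABCDEFG; row i has aⱼ where attribute j ∈ Ri, else bᵢⱼ.
Initial tableau (one row per fragment):
  row 1: a1 a2 b13 a4 a5 b16 a7
  row 2: a1 b22 a3 a4 a5 a6 b27
  row 3: b31 b32 b33 b34 a5 b36 a7
Rows 1 and 3 agree on EG; apply EG→AF and equate their AF entries.
Rows 1 and 2 agree on E; apply E→C and equate their C entries.
Rows 1 and 3 agree on E; apply E→C and equate their C entries.
No row becomes fully distinguished — the join is lossy.

No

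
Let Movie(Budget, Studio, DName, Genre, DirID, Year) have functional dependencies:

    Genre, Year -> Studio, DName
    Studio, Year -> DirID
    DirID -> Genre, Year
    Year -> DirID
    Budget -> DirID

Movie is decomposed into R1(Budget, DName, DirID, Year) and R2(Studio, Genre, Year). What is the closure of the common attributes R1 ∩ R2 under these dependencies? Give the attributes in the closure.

R1 ∩ R2 = {Year}.
Year → DirID applies, adding DirID
DirID → Genre, Year applies, adding Genre
Genre, Year → Studio, DName applies, adding Studio, DName
Closure: {Studio, DName, Genre, DirID, Year}.

Studio, DName, Genre, DirID, Year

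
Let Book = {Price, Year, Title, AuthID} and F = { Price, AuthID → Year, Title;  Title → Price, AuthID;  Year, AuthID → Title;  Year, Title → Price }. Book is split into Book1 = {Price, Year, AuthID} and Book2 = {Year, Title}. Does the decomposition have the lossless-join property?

Common attributes: Book1 ∩ Book2 = {Year}.
No dependency enlarges {Year}, so (Year)⁺ = {Year}.
The closure contains neither all of Book1 = {Price, Year, AuthID} nor all of Book2 = {Year, Title}, so the common attributes are not a superkey of either fragment. The join is lossy.

No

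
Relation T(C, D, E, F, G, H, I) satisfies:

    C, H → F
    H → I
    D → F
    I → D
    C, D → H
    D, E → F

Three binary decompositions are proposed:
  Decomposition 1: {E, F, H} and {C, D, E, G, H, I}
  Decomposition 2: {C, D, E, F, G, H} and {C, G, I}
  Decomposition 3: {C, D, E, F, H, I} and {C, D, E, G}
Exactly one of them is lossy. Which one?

Decomposition 1: common = {E, H}, closure = {D, E, F, H, I} → lossless.
Decomposition 2: common = {C, G}, closure = {C, G} → lossy.
Decomposition 3: common = {C, D, E}, closure = {C, D, E, F, H, I} → lossless.

Decomposition 2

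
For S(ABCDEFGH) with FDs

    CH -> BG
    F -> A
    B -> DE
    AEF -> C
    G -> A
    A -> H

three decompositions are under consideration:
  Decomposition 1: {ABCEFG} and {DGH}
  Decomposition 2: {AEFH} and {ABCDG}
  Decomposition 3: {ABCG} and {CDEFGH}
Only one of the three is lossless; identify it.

Decomposition 3

Decomposition 1: common = {G}, closure = {AGH} → lossy.
Decomposition 2: common = {A}, closure = {AH} → lossy.
Decomposition 3: common = {CG}, closure = {ABCDEGH} → lossless.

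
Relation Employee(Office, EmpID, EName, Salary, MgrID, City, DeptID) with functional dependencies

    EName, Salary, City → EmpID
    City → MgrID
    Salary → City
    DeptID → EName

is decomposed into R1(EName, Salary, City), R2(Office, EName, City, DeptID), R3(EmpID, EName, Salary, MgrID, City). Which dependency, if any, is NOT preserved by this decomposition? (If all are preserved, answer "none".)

none

EName, Salary, City → EmpID lies within R3.
City → MgrID lies within R3.
Salary → City lies within R1.
DeptID → EName lies within R2.
Every dependency is enforceable on the fragments, so the decomposition is dependency-preserving.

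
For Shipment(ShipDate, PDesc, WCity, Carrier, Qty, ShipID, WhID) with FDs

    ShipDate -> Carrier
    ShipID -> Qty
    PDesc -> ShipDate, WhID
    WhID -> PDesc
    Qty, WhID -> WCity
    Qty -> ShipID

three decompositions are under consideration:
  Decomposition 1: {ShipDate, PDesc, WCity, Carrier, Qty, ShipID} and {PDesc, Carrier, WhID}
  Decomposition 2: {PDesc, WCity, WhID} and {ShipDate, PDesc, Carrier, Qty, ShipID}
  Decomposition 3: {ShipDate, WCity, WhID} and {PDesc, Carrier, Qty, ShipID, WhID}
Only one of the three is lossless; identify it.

Decomposition 1

Decomposition 1: common = {PDesc, Carrier}, closure = {ShipDate, PDesc, Carrier, WhID} → lossless.
Decomposition 2: common = {PDesc}, closure = {ShipDate, PDesc, Carrier, WhID} → lossy.
Decomposition 3: common = {WhID}, closure = {ShipDate, PDesc, Carrier, WhID} → lossy.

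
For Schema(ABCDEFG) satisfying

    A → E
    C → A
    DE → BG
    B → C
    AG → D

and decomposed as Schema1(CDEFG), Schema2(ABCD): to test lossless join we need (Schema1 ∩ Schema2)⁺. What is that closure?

Schema1 ∩ Schema2 = {CD}.
C → A applies, adding A
A → E applies, adding E
DE → BG applies, adding BG
Closure: {ABCDEG}.

ABCDEG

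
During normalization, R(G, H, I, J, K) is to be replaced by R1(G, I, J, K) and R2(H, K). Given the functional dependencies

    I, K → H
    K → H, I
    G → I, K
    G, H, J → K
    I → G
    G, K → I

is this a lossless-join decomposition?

Yes

Common attributes: R1 ∩ R2 = {K}.
Closure of {K}: K → H, I applies, adding H, I; I → G applies, adding G. So (K)⁺ = {G, H, I, K}.
This closure contains every attribute of R2, so R1 ∩ R2 → R2. The join is lossless.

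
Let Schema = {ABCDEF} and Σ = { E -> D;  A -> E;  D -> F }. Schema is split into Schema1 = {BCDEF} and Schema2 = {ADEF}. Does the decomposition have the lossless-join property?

Common attributes: Schema1 ∩ Schema2 = {DEF}.
No dependency enlarges {DEF}, so (DEF)⁺ = {DEF}.
The closure contains neither all of Schema1 = {BCDEF} nor all of Schema2 = {ADEF}, so the common attributes are not a superkey of either fragment. The join is lossy.

No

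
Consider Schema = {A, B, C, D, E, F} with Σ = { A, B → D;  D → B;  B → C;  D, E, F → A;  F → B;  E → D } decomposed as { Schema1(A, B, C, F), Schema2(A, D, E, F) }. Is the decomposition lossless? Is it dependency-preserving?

Lossless test: (A, F)⁺ = {A, B, C, D, F}, which contains all of one fragment — lossless.
Dependency preservation: the restricted closure of {A, B} across the fragments never reaches {D}, so A, B → D cannot be enforced without a join — not preserved.

lossless but not dependency-preserving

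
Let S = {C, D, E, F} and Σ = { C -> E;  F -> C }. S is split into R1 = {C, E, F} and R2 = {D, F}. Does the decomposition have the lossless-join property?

Common attributes: R1 ∩ R2 = {F}.
Closure of {F}: F → C applies, adding C; C → E applies, adding E. So (F)⁺ = {C, E, F}.
This closure contains every attribute of R1, so R1 ∩ R2 → R1. The join is lossless.

Yes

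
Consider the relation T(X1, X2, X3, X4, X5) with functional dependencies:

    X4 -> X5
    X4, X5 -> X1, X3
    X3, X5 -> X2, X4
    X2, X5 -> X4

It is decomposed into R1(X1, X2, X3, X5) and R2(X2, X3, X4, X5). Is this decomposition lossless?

Yes

Common attributes: R1 ∩ R2 = {X2, X3, X5}.
Closure of {X2, X3, X5}: X3, X5 → X2, X4 applies, adding X4; X4, X5 → X1, X3 applies, adding X1. So (X2, X3, X5)⁺ = {X1, X2, X3, X4, X5}.
This closure contains every attribute of R1, so R1 ∩ R2 → R1. The join is lossless.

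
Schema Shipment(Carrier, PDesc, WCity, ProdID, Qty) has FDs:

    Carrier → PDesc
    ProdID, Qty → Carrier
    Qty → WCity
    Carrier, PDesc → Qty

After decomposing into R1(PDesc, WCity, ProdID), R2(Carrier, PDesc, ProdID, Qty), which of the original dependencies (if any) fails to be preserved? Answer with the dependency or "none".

Check Qty → WCity: no single fragment contains all of {WCity, Qty}, and the restricted closure of {Qty} across the fragments never reaches {WCity}.
Carrier → PDesc is preserved.
ProdID, Qty → Carrier is preserved.
Carrier, PDesc → Qty is preserved.

Qty → WCity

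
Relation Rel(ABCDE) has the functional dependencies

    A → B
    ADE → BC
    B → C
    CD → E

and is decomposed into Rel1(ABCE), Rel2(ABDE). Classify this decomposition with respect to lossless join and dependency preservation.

lossless but not dependency-preserving

Lossless test: (ABE)⁺ = {ABCE}, which contains all of one fragment — lossless.
Dependency preservation: the restricted closure of {CD} across the fragments never reaches {E}, so CD → E cannot be enforced without a join — not preserved.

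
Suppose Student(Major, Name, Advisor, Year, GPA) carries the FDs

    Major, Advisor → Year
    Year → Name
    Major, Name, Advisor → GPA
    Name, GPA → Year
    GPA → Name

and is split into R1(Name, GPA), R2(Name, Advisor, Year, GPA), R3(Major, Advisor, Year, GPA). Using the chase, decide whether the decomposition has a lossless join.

Chase test. Columns are Major, Name, Advisor, Year, GPA; row i has aⱼ where attribute j ∈ Ri, else bᵢⱼ.
Initial tableau (one row per fragment):
  row 1: b11 a2 b13 b14 a5
  row 2: b21 a2 a3 a4 a5
  row 3: a1 b32 a3 a4 a5
Rows 2 and 3 agree on Year; apply Year→Name and equate their Name entries.
Rows 1 and 2 agree on Name, GPA; apply Name, GPA→Year and equate their Year entries.
Row 3 is now all distinguished symbols — the join is lossless.

Yes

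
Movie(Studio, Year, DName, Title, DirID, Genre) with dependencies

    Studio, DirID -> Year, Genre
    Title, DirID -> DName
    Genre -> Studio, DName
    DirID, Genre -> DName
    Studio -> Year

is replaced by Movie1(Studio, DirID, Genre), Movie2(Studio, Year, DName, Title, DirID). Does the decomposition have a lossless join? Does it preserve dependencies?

Lossless test: (Studio, DirID)⁺ = {Studio, Year, DName, DirID, Genre}, which contains all of one fragment — lossless.
Dependency preservation: the restricted closure of {Genre} across the fragments never reaches {Studio, DName}, so Genre → Studio, DName cannot be enforced without a join — not preserved.

lossless but not dependency-preserving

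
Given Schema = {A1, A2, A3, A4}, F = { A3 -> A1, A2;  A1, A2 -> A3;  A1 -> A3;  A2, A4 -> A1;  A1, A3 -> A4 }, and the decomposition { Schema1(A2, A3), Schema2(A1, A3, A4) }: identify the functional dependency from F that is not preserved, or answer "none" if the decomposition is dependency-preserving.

A2, A4 -> A1

Check A2, A4 → A1: no single fragment contains all of {A1, A2, A4}, and the restricted closure of {A2, A4} across the fragments never reaches {A1}.
A3 → A1, A2 is preserved.
A1, A2 → A3 is preserved.
A1 → A3 is preserved.
A1, A3 → A4 is preserved.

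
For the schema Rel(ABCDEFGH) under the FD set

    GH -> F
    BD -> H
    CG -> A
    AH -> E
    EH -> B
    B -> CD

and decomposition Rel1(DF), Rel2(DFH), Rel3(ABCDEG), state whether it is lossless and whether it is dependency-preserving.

lossy and not dependency-preserving

Lossless test (chase): applying each FD to every pair of rows produces no changes in the tableau, so no row becomes fully distinguished — the join is lossy.
Dependency preservation: the restricted closure of {GH} across the fragments never reaches {F}, so GH → F cannot be enforced without a join — not preserved.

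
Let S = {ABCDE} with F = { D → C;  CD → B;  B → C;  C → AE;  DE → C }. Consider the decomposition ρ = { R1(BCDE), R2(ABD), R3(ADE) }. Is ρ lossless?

Chase test. Columns are ABCDE; row i has aⱼ where attribute j ∈ Ri, else bᵢⱼ.
Initial tableau (one row per fragment):
  row 1: b11 a2 a3 a4 a5
  row 2: a1 a2 b23 a4 b25
  row 3: a1 b32 b33 a4 a5
Rows 1 and 2 agree on D; apply D→C and equate their C entries.
Rows 1 and 3 agree on D; apply D→C and equate their C entries.
Rows 1 and 3 agree on CD; apply CD→B and equate their B entries.
Rows 1 and 2 agree on C; apply C→AE and equate their AE entries.
Row 1 is now all distinguished symbols — the join is lossless.

Yes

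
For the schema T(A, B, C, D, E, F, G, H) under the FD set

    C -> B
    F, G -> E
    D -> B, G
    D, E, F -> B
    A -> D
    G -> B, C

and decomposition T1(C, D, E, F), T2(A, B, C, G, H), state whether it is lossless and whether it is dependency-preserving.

lossy and not dependency-preserving

Lossless test: (C)⁺ = {B, C}, which is a superkey of neither fragment — lossy.
Dependency preservation: the restricted closure of {F, G} across the fragments never reaches {E}, so F, G → E cannot be enforced without a join — not preserved.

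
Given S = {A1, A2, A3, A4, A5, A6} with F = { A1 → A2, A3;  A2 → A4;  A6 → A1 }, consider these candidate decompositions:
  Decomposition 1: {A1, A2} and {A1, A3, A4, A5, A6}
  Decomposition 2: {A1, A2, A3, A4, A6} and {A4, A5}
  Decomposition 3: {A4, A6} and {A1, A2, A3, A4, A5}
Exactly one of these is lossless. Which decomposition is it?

Decomposition 1: common = {A1}, closure = {A1, A2, A3, A4} → lossless.
Decomposition 2: common = {A4}, closure = {A4} → lossy.
Decomposition 3: common = {A4}, closure = {A4} → lossy.

Decomposition 1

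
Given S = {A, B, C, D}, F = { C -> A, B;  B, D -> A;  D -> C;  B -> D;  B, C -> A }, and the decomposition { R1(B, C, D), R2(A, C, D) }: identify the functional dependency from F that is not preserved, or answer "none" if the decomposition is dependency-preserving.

C → A, B: restricted closure across fragments reaches A, B.
B, D → A: restricted closure across fragments reaches A.
D → C lies within R1.
B → D lies within R1.
B, C → A: restricted closure across fragments reaches A.
Every dependency is enforceable on the fragments, so the decomposition is dependency-preserving.

none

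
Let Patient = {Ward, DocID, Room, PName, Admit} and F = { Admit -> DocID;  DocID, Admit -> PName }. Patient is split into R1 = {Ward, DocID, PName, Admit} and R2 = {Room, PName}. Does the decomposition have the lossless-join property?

No

Common attributes: R1 ∩ R2 = {PName}.
No dependency enlarges {PName}, so (PName)⁺ = {PName}.
The closure contains neither all of R1 = {Ward, DocID, PName, Admit} nor all of R2 = {Room, PName}, so the common attributes are not a superkey of either fragment. The join is lossy.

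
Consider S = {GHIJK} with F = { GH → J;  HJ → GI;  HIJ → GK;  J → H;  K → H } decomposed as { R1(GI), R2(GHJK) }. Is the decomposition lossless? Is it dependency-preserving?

Lossless test: (G)⁺ = {G}, which is a superkey of neither fragment — lossy.
Dependency preservation: the restricted closure of {HJ} across the fragments never reaches {GI}, so HJ → GI cannot be enforced without a join — not preserved.

lossy and not dependency-preserving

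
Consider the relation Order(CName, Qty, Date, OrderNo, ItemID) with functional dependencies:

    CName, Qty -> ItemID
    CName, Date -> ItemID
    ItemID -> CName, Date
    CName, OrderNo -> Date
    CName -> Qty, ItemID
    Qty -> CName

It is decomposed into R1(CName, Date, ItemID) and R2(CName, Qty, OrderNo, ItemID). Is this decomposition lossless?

Yes

Common attributes: R1 ∩ R2 = {CName, ItemID}.
Closure of {CName, ItemID}: ItemID → CName, Date applies, adding Date; CName → Qty, ItemID applies, adding Qty. So (CName, ItemID)⁺ = {CName, Qty, Date, ItemID}.
This closure contains every attribute of R1, so R1 ∩ R2 → R1. The join is lossless.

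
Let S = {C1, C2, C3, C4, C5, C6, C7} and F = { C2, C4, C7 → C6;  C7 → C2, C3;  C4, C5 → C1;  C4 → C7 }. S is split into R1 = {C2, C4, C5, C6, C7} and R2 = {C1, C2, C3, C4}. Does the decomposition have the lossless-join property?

No

Common attributes: R1 ∩ R2 = {C2, C4}.
Closure of {C2, C4}: C4 → C7 applies, adding C7; C2, C4, C7 → C6 applies, adding C6; C7 → C2, C3 applies, adding C3. So (C2, C4)⁺ = {C2, C3, C4, C6, C7}.
The closure contains neither all of R1 = {C2, C4, C5, C6, C7} nor all of R2 = {C1, C2, C3, C4}, so the common attributes are not a superkey of either fragment. The join is lossy.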